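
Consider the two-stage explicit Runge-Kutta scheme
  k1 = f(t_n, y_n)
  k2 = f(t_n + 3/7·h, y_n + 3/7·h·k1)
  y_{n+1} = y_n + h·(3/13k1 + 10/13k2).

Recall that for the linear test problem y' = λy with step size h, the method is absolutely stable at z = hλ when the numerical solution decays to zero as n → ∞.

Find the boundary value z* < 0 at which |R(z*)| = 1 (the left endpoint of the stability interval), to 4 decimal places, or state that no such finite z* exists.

left endpoint -3.0333.

On y'=λy, z=hλ:
  k1=λy_n ⇒ h·k1=z·y_n;  k2=λ(1+3/7z)y_n ⇒ h·k2=z(1+3/7z)y_n
  y_{n+1}/y_n = 1 + 3/13z + 10/13z(1+3/7z) = 1 + z + 30/91z²
  R(z) = 1 + z + 30/91z².

Boundary: |R(x)|=1, x<0.
x=-1.35: |R|=0.2508
R=1: x+30/91x²=0 ⇒ x=−91/30=-3.0333; min R=1−1/(4·30/91)=0.2417>−1
Confirm numerically:
  x=-2.692: |R|=0.69708 <1
  x=-2.587: |R|=0.61934 <1
  x=-1.694: |R|=0.25203 <1
  x=-3.302: |R|=1.29246 >1
  x=-3.153: |R|=1.12439 >1
Stable set (-3.0333, 0).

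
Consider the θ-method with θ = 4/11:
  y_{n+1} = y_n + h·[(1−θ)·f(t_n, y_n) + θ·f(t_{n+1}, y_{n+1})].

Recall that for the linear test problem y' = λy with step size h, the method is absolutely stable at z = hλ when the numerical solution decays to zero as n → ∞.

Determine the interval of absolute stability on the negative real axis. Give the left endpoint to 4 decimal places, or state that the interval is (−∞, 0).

(-7.3333, 0).

With y'=λy (z=hλ):
  y_{n+1} = y_n + z·[7/11·y_n + 4/11·y_{n+1}] ⇒ (1 − 4/11z)y_{n+1} = (1 + 7/11z)y_n
  ⇒ R(z) = (1 + 7/11z)/(1 − 4/11z).

Find x<0 with |R(x)|<1.
x=-1.47: |R|=0.0421
R=−1: 1+7/11x = −1+4/11x ⇒ -3/11x=2 ⇒ x=2/(-3/11)=-7.3333
Confirm numerically:
  x=-5.928: |R|=0.87854 <1
  x=-5.583: |R|=0.84246 <1
  x=-4.851: |R|=0.75507 <1
  x=-7.832: |R|=1.03534 >1
  x=-7.824: |R|=1.03480 >1
  x=-7.565: |R|=1.01684 >1
Interval (-7.3333, 0).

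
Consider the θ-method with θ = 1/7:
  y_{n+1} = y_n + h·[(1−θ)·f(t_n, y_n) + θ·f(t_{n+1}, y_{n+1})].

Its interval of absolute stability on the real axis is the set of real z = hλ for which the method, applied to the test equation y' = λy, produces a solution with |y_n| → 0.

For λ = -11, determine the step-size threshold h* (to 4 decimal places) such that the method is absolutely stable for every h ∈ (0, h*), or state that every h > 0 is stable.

(-2.8000,0); λ=-11 ⇒ h* = (14/5)/11 = 0.2545.

Set f=λy, z=hλ:
  y_{n+1} = y_n + z·[6/7·y_n + 1/7·y_{n+1}] ⇒ (1 − 1/7z)y_{n+1} = (1 + 6/7z)y_n
  so R(z) = (1 + 6/7z)/(1 − 1/7z).

Solve |R(x)|<1 on ℝ⁻.
x=-1.35: |R|=0.1317
R=−1: 1+6/7x = −1+1/7x ⇒ -5/7x=2 ⇒ x=2/(-5/7)=-2.8000
Confirm numerically:
  x=-2.192: |R|=0.66928 <1
  x=-1.844: |R|=0.45952 <1
  x=-1.703: |R|=0.36976 <1
  x=-1.440: |R|=0.19431 <1
  x=-2.940: |R|=1.07042 >1
  x=-2.829: |R|=1.01475 >1
Interval (-2.8000, 0).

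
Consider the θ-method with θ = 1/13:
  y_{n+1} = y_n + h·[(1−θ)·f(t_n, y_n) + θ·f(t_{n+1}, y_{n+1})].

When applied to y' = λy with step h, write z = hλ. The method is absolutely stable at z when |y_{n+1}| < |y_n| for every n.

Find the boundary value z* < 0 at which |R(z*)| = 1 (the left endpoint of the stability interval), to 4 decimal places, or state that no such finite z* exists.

With y'=λy (z=hλ):
  y_{n+1} = y_n + z·[12/13·y_n + 1/13·y_{n+1}] ⇒ (1 − 1/13z)y_{n+1} = (1 + 12/13z)y_n
  so R(z) = (1 + 12/13z)/(1 − 1/13z).

Solve |R(x)|<1 on ℝ⁻.
x=-1.72: |R|=0.5190
R=−1: 1+12/13x = −1+1/13x ⇒ -11/13x=2 ⇒ x=2/(-11/13)=-2.3636
Confirm numerically:
  x=-1.998: |R|=0.73183 <1
  x=-1.666: |R|=0.47675 <1
  x=-1.517: |R|=0.35848 <1
  x=-2.915: |R|=1.38109 >1
  x=-2.869: |R|=1.35031 >1
So |R|<1 on (-2.3636, 0).

z* = -2.3636.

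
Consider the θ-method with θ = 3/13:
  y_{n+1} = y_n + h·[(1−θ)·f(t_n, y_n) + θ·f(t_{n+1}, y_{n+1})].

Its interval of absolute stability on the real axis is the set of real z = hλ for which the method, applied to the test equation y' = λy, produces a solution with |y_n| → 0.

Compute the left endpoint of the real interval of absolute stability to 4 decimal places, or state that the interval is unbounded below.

z* = -3.7143.

Set f=λy, z=hλ:
  y_{n+1} = y_n + z·[10/13·y_n + 3/13·y_{n+1}] ⇒ (1 − 3/13z)y_{n+1} = (1 + 10/13z)y_n
  Hence R(z) = (1 + 10/13z)/(1 − 3/13z).

Need |R(x)|<1, x<0.
x=-1.5: |R|=0.1143
R=−1: 1+10/13x = −1+3/13x ⇒ -7/13x=2 ⇒ x=2/(-7/13)=-3.7143
Confirm numerically:
  x=-3.346: |R|=0.88810 <1
  x=-3.296: |R|=0.87207 <1
  x=-3.228: |R|=0.84994 <1
  x=-2.442: |R|=0.56184 <1
  x=-4.266: |R|=1.14970 >1
  x=-4.238: |R|=1.14257 >1
  x=-4.213: |R|=1.13616 >1
Stable set (-3.7143, 0).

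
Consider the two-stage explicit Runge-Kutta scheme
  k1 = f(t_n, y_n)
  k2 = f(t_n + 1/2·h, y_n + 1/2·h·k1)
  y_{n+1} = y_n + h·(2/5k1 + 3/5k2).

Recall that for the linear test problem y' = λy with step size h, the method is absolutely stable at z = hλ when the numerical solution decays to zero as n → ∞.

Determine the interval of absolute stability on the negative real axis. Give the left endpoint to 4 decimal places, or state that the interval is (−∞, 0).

z∈(-3.3333,0).

Test eqn y'=λy, z=hλ:
  k1=λy_n ⇒ h·k1=z·y_n;  k2=λ(1+1/2z)y_n ⇒ h·k2=z(1+1/2z)y_n
  y_{n+1}/y_n = 1 + 2/5z + 3/5z(1+1/2z) = 1 + z + 3/10z²
  R(z) = 1 + z + 3/10z².

Boundary: |R(x)|=1, x<0.
x=-1.33: |R|=0.2007
R=1: x+3/10x²=0 ⇒ x=−10/3=-3.3333; min R=1−1/(4·3/10)=0.1667>−1
Confirm numerically:
  x=-2.960: |R|=0.66848 <1
  x=-2.818: |R|=0.56434 <1
  x=-2.348: |R|=0.30593 <1
  x=-1.418: |R|=0.18522 <1
  x=-3.915: |R|=1.68317 >1
  x=-3.877: |R|=1.63234 >1
  x=-3.854: |R|=1.60199 >1
So |R|<1 on (-3.3333, 0).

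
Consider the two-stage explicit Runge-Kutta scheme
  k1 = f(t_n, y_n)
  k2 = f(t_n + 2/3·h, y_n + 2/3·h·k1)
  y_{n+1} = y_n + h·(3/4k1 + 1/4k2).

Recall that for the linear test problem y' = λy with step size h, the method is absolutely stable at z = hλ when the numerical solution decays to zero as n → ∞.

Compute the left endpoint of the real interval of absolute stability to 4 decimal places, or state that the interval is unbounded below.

On y'=λy, z=hλ:
  k1=λy_n ⇒ h·k1=z·y_n;  k2=λ(1+2/3z)y_n ⇒ h·k2=z(1+2/3z)y_n
  y_{n+1}/y_n = 1 + 3/4z + 1/4z(1+2/3z) = 1 + z + 1/6z²
  R(z) = 1 + z + 1/6z².

Boundary: |R(x)|=1, x<0.
x=-1.67: |R|=0.2052
R=1: x+1/6x²=0 ⇒ x=−6=-6.0000; min R=1−1/(4·1/6)=-0.5000>−1
Confirm numerically:
  x=-5.382: |R|=0.44565 <1
  x=-4.524: |R|=0.11290 <1
  x=-3.154: |R|=0.49605 <1
  x=-6.566: |R|=1.61939 >1
  x=-6.464: |R|=1.49988 >1
  x=-6.173: |R|=1.17799 >1
Stable set (-6.0000, 0).

z* = -6.0000.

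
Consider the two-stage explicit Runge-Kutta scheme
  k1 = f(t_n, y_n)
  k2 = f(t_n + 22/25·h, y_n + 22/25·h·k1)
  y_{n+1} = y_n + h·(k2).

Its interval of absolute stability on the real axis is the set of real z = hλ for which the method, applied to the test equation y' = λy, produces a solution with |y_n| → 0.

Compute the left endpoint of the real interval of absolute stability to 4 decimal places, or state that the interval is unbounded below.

z* = -1.1364.

Set f=λy, z=hλ:
  k1=λy_n ⇒ h·k1=z·y_n;  k2=λ(1+22/25z)y_n ⇒ h·k2=z(1+22/25z)y_n
  y_{n+1}/y_n = 1 + z(1+22/25z) = 1 + z + 22/25z²
  Hence R(z) = 1 + z + 22/25z².

Need |R(x)|<1, x<0.
x=-0.38: |R|=0.7471
R=1: x+22/25x²=0 ⇒ x=−25/22=-1.1364; min R=1−1/(4·22/25)=0.7159>−1
Confirm numerically:
  x=-0.994: |R|=0.87547 <1
  x=-0.968: |R|=0.85658 <1
  x=-0.823: |R|=0.77305 <1
  x=-0.709: |R|=0.73336 <1
  x=-1.735: |R|=1.91400 >1
  x=-1.337: |R|=1.23606 >1
  x=-1.165: |R|=1.02936 >1
Stable set (-1.1364, 0).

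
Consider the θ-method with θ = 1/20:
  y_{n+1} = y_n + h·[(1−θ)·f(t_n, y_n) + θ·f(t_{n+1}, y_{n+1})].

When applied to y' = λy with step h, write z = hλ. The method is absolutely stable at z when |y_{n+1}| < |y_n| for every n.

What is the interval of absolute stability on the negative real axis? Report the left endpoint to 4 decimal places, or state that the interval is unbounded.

z∈(-2.2222,0).

Test eqn y'=λy, z=hλ:
  y_{n+1} = y_n + z·[19/20·y_n + 1/20·y_{n+1}] ⇒ (1 − 1/20z)y_{n+1} = (1 + 19/20z)y_n
  Hence R(z) = (1 + 19/20z)/(1 − 1/20z).

Need |R(x)|<1, x<0.
x=-0.86: |R|=0.1755
R=−1: 1+19/20x = −1+1/20x ⇒ -9/10x=2 ⇒ x=2/(-9/10)=-2.2222
Confirm numerically:
  x=-1.557: |R|=0.44454 <1
  x=-1.292: |R|=0.21360 <1
  x=-1.248: |R|=0.17470 <1
  x=-2.734: |R|=1.40521 >1
  x=-2.497: |R|=1.21985 >1
  x=-2.417: |R|=1.15640 >1
Stable set (-2.2222, 0).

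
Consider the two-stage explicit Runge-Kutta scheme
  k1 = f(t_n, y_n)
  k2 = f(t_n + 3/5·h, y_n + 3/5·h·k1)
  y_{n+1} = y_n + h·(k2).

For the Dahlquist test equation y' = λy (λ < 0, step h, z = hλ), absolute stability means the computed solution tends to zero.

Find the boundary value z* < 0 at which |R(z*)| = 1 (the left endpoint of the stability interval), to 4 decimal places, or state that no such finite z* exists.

left endpoint -1.6667.

Test eqn y'=λy, z=hλ:
  k1=λy_n ⇒ h·k1=z·y_n;  k2=λ(1+3/5z)y_n ⇒ h·k2=z(1+3/5z)y_n
  y_{n+1}/y_n = 1 + z(1+3/5z) = 1 + z + 3/5z²
  so R(z) = 1 + z + 3/5z².

Need |R(x)|<1, x<0.
x=-1.62: |R|=0.9546
R=1: x+3/5x²=0 ⇒ x=−5/3=-1.6667; min R=1−1/(4·3/5)=0.5833>−1
Confirm numerically:
  x=-1.333: |R|=0.73313 <1
  x=-1.241: |R|=0.68305 <1
  x=-1.020: |R|=0.60424 <1
  x=-2.039: |R|=1.45551 >1
  x=-1.893: |R|=1.25707 >1
  x=-1.805: |R|=1.14981 >1
So |R|<1 on (-1.6667, 0).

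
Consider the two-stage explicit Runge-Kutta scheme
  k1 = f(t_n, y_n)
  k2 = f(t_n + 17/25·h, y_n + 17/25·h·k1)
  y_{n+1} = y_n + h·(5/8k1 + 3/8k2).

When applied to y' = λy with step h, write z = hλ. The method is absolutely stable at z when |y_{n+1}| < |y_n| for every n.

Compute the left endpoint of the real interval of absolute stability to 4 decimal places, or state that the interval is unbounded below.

Set f=λy, z=hλ:
  k1=λy_n ⇒ h·k1=z·y_n;  k2=λ(1+17/25z)y_n ⇒ h·k2=z(1+17/25z)y_n
  y_{n+1}/y_n = 1 + 5/8z + 3/8z(1+17/25z) = 1 + z + 51/200z²
  so R(z) = 1 + z + 51/200z².

Need |R(x)|<1, x<0.
x=-0.52: |R|=0.5490
R=1: x+51/200x²=0 ⇒ x=−200/51=-3.9216; min R=1−1/(4·51/200)=0.0196>−1
Confirm numerically:
  x=-3.220: |R|=0.42394 <1
  x=-2.555: |R|=0.10965 <1
  x=-2.107: |R|=0.02506 <1
  x=-4.094: |R|=1.18001 >1
  x=-4.086: |R|=1.17133 >1
  x=-4.047: |R|=1.12944 >1
So |R|<1 on (-3.9216, 0).

left endpoint -3.9216.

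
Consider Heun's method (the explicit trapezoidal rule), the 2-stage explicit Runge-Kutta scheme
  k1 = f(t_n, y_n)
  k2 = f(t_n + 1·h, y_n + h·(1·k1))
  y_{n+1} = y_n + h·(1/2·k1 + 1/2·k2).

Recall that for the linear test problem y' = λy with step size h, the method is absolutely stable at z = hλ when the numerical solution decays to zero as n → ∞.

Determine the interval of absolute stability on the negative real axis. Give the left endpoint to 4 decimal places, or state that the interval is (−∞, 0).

z∈(-2.0000,0).

On y'=λy, z=hλ:
  order 2, 2-stage ⇒ R(z)=1+z+z^2/2
  (e.g. R(-1.2)=0.52000, |R|=0.52000)

Find x<0 with |R(x)|<1.
x=-1.2: |R|=0.5200
|R(-2.23)|=1.2565 |R(-0.81)|=0.5181 |R(-0.71)|=0.5421
Bisect:
  x_lo=-2.3330 |R|=1.3884  x_hi=-0.3062 |R|=0.7407
  mid=-1.31957 |R|=0.55106 →hi
  mid=-1.82627 |R|=0.84136 →hi
  mid=-2.07962 |R|=1.08279 →lo
  mid=-1.95295 |R|=0.95405 →hi
  mid=-2.01628 |R|=1.01642 →lo
  mid=-1.98461 |R|=0.98473 →hi
  mid=-2.00045 |R|=1.00045 →lo
  mid=-1.99253 |R|=0.99256 →hi
  mid=-1.99649 |R|=0.99650 →hi
  ...
  [-2.00008,-1.99995] ⇒ x*=-2.0000
Stable set (-2.0000, 0).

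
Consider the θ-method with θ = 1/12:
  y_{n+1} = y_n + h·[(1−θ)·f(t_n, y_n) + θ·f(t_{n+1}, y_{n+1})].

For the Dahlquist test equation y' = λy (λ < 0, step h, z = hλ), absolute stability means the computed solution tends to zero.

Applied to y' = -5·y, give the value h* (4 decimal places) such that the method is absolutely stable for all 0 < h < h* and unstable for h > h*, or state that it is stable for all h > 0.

With y'=λy (z=hλ):
  y_{n+1} = y_n + z·[11/12·y_n + 1/12·y_{n+1}] ⇒ (1 − 1/12z)y_{n+1} = (1 + 11/12z)y_n
  so R(z) = (1 + 11/12z)/(1 − 1/12z).

Solve |R(x)|<1 on ℝ⁻.
x=-0.99: |R|=0.0855
R=−1: 1+11/12x = −1+1/12x ⇒ -5/6x=2 ⇒ x=2/(-5/6)=-2.4000
Confirm numerically:
  x=-2.315: |R|=0.94062 <1
  x=-1.537: |R|=0.36249 <1
  x=-1.084: |R|=0.00581 <1
  x=-2.657: |R|=1.17534 >1
  x=-2.495: |R|=1.06554 >1
Interval (-2.4000, 0).

(-2.4000,0); λ=-5 ⇒ h* = (12/5)/5 = 0.4800.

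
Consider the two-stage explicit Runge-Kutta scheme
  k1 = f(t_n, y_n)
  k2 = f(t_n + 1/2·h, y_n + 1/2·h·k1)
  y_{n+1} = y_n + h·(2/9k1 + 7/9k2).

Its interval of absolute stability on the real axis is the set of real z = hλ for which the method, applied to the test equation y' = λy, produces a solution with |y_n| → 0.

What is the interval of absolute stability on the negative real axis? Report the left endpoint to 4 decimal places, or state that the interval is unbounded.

Set f=λy, z=hλ:
  k1=λy_n ⇒ h·k1=z·y_n;  k2=λ(1+1/2z)y_n ⇒ h·k2=z(1+1/2z)y_n
  y_{n+1}/y_n = 1 + 2/9z + 7/9z(1+1/2z) = 1 + z + 7/18z²
  Hence R(z) = 1 + z + 7/18z².

Boundary: |R(x)|=1, x<0.
x=-1.31: |R|=0.3574
R=1: x+7/18x²=0 ⇒ x=−18/7=-2.5714; min R=1−1/(4·7/18)=0.3571>−1
Confirm numerically:
  x=-2.228: |R|=0.70244 <1
  x=-2.169: |R|=0.66055 <1
  x=-1.029: |R|=0.38277 <1
  x=-3.043: |R|=1.55805 >1
  x=-2.874: |R|=1.33817 >1
  x=-2.867: |R|=1.32955 >1
So |R|<1 on (-2.5714, 0).

(-2.5714, 0).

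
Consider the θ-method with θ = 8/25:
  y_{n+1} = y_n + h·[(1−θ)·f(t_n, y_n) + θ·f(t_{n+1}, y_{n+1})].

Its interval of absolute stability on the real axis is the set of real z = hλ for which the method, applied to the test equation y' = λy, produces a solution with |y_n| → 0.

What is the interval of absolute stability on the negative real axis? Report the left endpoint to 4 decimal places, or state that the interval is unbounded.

(-5.5556, 0).

On y'=λy, z=hλ:
  y_{n+1} = y_n + z·[17/25·y_n + 8/25·y_{n+1}] ⇒ (1 − 8/25z)y_{n+1} = (1 + 17/25z)y_n
  R(z) = (1 + 17/25z)/(1 − 8/25z).

Boundary: |R(x)|=1, x<0.
x=-1.67: |R|=0.0884
R=−1: 1+17/25x = −1+8/25x ⇒ -9/25x=2 ⇒ x=2/(-9/25)=-5.5556
Confirm numerically:
  x=-3.686: |R|=0.69120 <1
  x=-2.906: |R|=0.50576 <1
  x=-2.596: |R|=0.41802 <1
  x=-5.967: |R|=1.05091 >1
  x=-5.932: |R|=1.04676 >1
  x=-5.654: |R|=1.01262 >1
So |R|<1 on (-5.5556, 0).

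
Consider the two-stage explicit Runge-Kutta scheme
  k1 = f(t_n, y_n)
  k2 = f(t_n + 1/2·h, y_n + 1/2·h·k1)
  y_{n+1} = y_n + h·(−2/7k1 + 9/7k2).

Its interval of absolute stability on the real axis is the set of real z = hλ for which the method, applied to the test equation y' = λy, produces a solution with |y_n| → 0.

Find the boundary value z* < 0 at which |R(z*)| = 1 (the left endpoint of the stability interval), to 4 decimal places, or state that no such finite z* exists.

Set f=λy, z=hλ:
  k1=λy_n ⇒ h·k1=z·y_n;  k2=λ(1+1/2z)y_n ⇒ h·k2=z(1+1/2z)y_n
  y_{n+1}/y_n = 1 − 2/7z + 9/7z(1+1/2z) = 1 + z + 9/14z²
  ⇒ R(z) = 1 + z + 9/14z².

Boundary: |R(x)|=1, x<0.
x=-0.44: |R|=0.6845
R=1: x+9/14x²=0 ⇒ x=−14/9=-1.5556; min R=1−1/(4·9/14)=0.6111>−1
Confirm numerically:
  x=-1.131: |R|=0.69132 <1
  x=-1.033: |R|=0.65299 <1
  x=-0.968: |R|=0.63437 <1
  x=-0.836: |R|=0.61329 <1
  x=-2.011: |R|=1.58879 >1
  x=-1.965: |R|=1.51722 >1
  x=-1.652: |R|=1.10242 >1
Interval (-1.5556, 0).

z* = -1.5556.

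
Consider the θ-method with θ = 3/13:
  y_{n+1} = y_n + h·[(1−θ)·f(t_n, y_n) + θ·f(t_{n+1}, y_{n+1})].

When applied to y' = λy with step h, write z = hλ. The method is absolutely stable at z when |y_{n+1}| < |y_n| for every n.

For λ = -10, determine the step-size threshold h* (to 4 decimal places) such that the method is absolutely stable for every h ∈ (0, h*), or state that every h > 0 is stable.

(-3.7143,0); λ=-10 ⇒ h* = (26/7)/10 = 0.3714.

With y'=λy (z=hλ):
  y_{n+1} = y_n + z·[10/13·y_n + 3/13·y_{n+1}] ⇒ (1 − 3/13z)y_{n+1} = (1 + 10/13z)y_n
  ⇒ R(z) = (1 + 10/13z)/(1 − 3/13z).

Solve |R(x)|<1 on ℝ⁻.
x=-0.79: |R|=0.3318
R=−1: 1+10/13x = −1+3/13x ⇒ -7/13x=2 ⇒ x=2/(-7/13)=-3.7143
Confirm numerically:
  x=-3.636: |R|=0.97708 <1
  x=-3.389: |R|=0.90171 <1
  x=-3.327: |R|=0.88203 <1
  x=-1.560: |R|=0.14706 <1
  x=-3.946: |R|=1.06530 >1
  x=-3.862: |R|=1.04206 >1
Interval (-3.7143, 0).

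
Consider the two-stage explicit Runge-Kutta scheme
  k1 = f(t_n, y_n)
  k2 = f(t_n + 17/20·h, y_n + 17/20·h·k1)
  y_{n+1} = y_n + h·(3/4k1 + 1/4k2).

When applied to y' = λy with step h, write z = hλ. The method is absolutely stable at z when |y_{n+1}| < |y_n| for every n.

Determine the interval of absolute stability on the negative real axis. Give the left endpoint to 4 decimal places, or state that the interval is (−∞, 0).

On y'=λy, z=hλ:
  k1=λy_n ⇒ h·k1=z·y_n;  k2=λ(1+17/20z)y_n ⇒ h·k2=z(1+17/20z)y_n
  y_{n+1}/y_n = 1 + 3/4z + 1/4z(1+17/20z) = 1 + z + 17/80z²
  ⇒ R(z) = 1 + z + 17/80z².

Solve |R(x)|<1 on ℝ⁻.
x=-1.49: |R|=0.0182
R=1: x+17/80x²=0 ⇒ x=−80/17=-4.7059; min R=1−1/(4·17/80)=-0.1765>−1
Confirm numerically:
  x=-3.179: |R|=0.03147 <1
  x=-2.564: |R|=0.16700 <1
  x=-2.333: |R|=0.17639 <1
  x=-5.275: |R|=1.63795 >1
  x=-4.962: |R|=1.27006 >1
  x=-4.837: |R|=1.13477 >1
Interval (-4.7059, 0).

z∈(-4.7059,0).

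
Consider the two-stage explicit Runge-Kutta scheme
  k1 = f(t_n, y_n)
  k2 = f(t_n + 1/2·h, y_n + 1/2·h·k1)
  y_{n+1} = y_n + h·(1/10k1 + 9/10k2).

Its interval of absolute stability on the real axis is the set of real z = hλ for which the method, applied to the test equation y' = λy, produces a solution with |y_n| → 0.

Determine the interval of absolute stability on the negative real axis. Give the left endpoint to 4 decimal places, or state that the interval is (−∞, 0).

Set f=λy, z=hλ:
  k1=λy_n ⇒ h·k1=z·y_n;  k2=λ(1+1/2z)y_n ⇒ h·k2=z(1+1/2z)y_n
  y_{n+1}/y_n = 1 + 1/10z + 9/10z(1+1/2z) = 1 + z + 9/20z²
  ⇒ R(z) = 1 + z + 9/20z².

Solve |R(x)|<1 on ℝ⁻.
x=-1.71: |R|=0.6058
R=1: x+9/20x²=0 ⇒ x=−20/9=-2.2222; min R=1−1/(4·9/20)=0.4444>−1
Confirm numerically:
  x=-1.564: |R|=0.53674 <1
  x=-1.265: |R|=0.45510 <1
  x=-1.073: |R|=0.44510 <1
  x=-0.923: |R|=0.46037 <1
  x=-2.547: |R|=1.37224 >1
  x=-2.346: |R|=1.13067 >1
  x=-2.278: |R|=1.05718 >1
Stable set (-2.2222, 0).

(-2.2222, 0).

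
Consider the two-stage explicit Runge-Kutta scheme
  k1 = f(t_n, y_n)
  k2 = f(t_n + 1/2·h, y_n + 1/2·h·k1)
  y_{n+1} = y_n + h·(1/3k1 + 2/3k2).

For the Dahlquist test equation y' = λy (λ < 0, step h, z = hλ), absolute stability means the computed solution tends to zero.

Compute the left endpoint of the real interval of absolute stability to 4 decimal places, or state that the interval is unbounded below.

left endpoint -3.0000.

Set f=λy, z=hλ:
  k1=λy_n ⇒ h·k1=z·y_n;  k2=λ(1+1/2z)y_n ⇒ h·k2=z(1+1/2z)y_n
  y_{n+1}/y_n = 1 + 1/3z + 2/3z(1+1/2z) = 1 + z + 1/3z²
  so R(z) = 1 + z + 1/3z².

Find x<0 with |R(x)|<1.
x=-1.62: |R|=0.2548
R=1: x+1/3x²=0 ⇒ x=−3=-3.0000; min R=1−1/(4·1/3)=0.2500>−1
Confirm numerically:
  x=-2.405: |R|=0.52301 <1
  x=-2.211: |R|=0.41851 <1
  x=-1.947: |R|=0.31660 <1
  x=-1.656: |R|=0.25811 <1
  x=-3.385: |R|=1.43441 >1
  x=-3.238: |R|=1.25688 >1
So |R|<1 on (-3.0000, 0).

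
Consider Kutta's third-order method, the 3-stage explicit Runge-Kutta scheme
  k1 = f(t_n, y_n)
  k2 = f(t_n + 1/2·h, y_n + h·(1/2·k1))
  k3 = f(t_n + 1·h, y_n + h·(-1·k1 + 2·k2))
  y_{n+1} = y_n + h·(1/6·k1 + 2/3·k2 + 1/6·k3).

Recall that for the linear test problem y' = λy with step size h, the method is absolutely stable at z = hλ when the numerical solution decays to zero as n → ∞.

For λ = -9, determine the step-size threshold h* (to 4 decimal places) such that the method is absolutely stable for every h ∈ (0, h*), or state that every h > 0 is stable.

(-2.5127,0); λ=-9 ⇒ h* = 0.2792.

Test eqn y'=λy, z=hλ:
  order 3, 3-stage ⇒ R(z)=1+z+z^2/2+z^3/6
  (e.g. R(-1.62)=-0.01639, |R|=0.01639)

Need |R(x)|<1, x<0.
x=-1.62: |R|=0.0164
|R(-2.46)|=0.9154 |R(-1.1)|=0.2832
Bisect:
  x_lo=-3.2935 |R|=2.8241  x_hi=-0.2730 |R|=0.7609
  mid=-1.78326 |R|=0.13838 →hi
  mid=-2.53838 |R|=1.04264 →lo
  mid=-2.16082 |R|=0.50777 →hi
  mid=-2.34960 |R|=0.75116 →hi
  mid=-2.44399 |R|=0.89047 →hi
  mid=-2.49118 |R|=0.96490 →hi
  mid=-2.51478 |R|=1.00335 →lo
  mid=-2.50298 |R|=0.98402 →hi
  mid=-2.50888 |R|=0.99366 →hi
  ...
  [-2.51275,-2.51257] ⇒ x*=-2.5127
So |R|<1 on (-2.5127, 0).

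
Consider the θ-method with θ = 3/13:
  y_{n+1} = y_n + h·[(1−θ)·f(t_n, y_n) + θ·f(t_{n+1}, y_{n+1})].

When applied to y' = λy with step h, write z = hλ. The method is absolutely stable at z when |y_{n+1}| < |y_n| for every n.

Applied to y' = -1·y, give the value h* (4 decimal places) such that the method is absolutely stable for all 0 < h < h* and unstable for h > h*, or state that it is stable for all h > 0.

With y'=λy (z=hλ):
  y_{n+1} = y_n + z·[10/13·y_n + 3/13·y_{n+1}] ⇒ (1 − 3/13z)y_{n+1} = (1 + 10/13z)y_n
  ⇒ R(z) = (1 + 10/13z)/(1 − 3/13z).

Boundary: |R(x)|=1, x<0.
x=-0.49: |R|=0.5598
R=−1: 1+10/13x = −1+3/13x ⇒ -7/13x=2 ⇒ x=2/(-7/13)=-3.7143
Confirm numerically:
  x=-2.962: |R|=0.75939 <1
  x=-2.492: |R|=0.58214 <1
  x=-1.918: |R|=0.32953 <1
  x=-1.762: |R|=0.25265 <1
  x=-4.244: |R|=1.14410 >1
  x=-4.000: |R|=1.08000 >1
  x=-3.814: |R|=1.02856 >1
So |R|<1 on (-3.7143, 0).

(-3.7143,0); λ=-1 ⇒ h* = (26/7)/1 = 3.7143.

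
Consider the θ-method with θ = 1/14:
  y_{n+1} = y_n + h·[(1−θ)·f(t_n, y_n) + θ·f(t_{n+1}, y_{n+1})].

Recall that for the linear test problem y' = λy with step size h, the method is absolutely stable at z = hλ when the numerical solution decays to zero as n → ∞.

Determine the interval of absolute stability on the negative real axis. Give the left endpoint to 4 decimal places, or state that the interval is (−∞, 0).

On y'=λy, z=hλ:
  y_{n+1} = y_n + z·[13/14·y_n + 1/14·y_{n+1}] ⇒ (1 − 1/14z)y_{n+1} = (1 + 13/14z)y_n
  R(z) = (1 + 13/14z)/(1 − 1/14z).

Find x<0 with |R(x)|<1.
x=-0.72: |R|=0.3152
R=−1: 1+13/14x = −1+1/14x ⇒ -6/7x=2 ⇒ x=2/(-6/7)=-2.3333
Confirm numerically:
  x=-1.624: |R|=0.45520 <1
  x=-1.182: |R|=0.08997 <1
  x=-0.990: |R|=0.07538 <1
  x=-2.719: |R|=1.27681 >1
  x=-2.499: |R|=1.12049 >1
  x=-2.380: |R|=1.03419 >1
Stable set (-2.3333, 0).

(-2.3333, 0).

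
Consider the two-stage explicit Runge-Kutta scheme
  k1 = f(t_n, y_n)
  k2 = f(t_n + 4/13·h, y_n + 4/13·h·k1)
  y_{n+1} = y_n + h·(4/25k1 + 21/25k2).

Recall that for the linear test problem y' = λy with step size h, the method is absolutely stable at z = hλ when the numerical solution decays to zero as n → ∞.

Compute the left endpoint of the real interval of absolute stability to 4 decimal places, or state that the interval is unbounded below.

left endpoint -3.8690.

Test eqn y'=λy, z=hλ:
  k1=λy_n ⇒ h·k1=z·y_n;  k2=λ(1+4/13z)y_n ⇒ h·k2=z(1+4/13z)y_n
  y_{n+1}/y_n = 1 + 4/25z + 21/25z(1+4/13z) = 1 + z + 84/325z²
  Hence R(z) = 1 + z + 84/325z².

Boundary: |R(x)|=1, x<0.
x=-0.79: |R|=0.3713
R=1: x+84/325x²=0 ⇒ x=−325/84=-3.8690; min R=1−1/(4·84/325)=0.0327>−1
Confirm numerically:
  x=-3.424: |R|=0.60615 <1
  x=-2.916: |R|=0.28171 <1
  x=-2.404: |R|=0.08971 <1
  x=-4.247: |R|=1.41487 >1
  x=-4.085: |R|=1.22801 >1
  x=-4.046: |R|=1.18505 >1
Interval (-3.8690, 0).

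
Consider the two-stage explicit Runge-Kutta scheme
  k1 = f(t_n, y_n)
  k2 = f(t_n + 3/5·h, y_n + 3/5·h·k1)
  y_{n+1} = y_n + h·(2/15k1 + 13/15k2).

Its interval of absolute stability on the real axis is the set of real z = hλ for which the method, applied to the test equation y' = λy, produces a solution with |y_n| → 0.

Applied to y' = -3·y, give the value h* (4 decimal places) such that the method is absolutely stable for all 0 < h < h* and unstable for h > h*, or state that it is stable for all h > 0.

On y'=λy, z=hλ:
  k1=λy_n ⇒ h·k1=z·y_n;  k2=λ(1+3/5z)y_n ⇒ h·k2=z(1+3/5z)y_n
  y_{n+1}/y_n = 1 + 2/15z + 13/15z(1+3/5z) = 1 + z + 13/25z²
  ⇒ R(z) = 1 + z + 13/25z².

Need |R(x)|<1, x<0.
x=-1.68: |R|=0.7876
R=1: x+13/25x²=0 ⇒ x=−25/13=-1.9231; min R=1−1/(4·13/25)=0.5192>−1
Confirm numerically:
  x=-1.886: |R|=0.96364 <1
  x=-1.116: |R|=0.53164 <1
  x=-1.033: |R|=0.52189 <1
  x=-0.937: |R|=0.51954 <1
  x=-2.497: |R|=1.74520 >1
  x=-2.366: |R|=1.54494 >1
So |R|<1 on (-1.9231, 0).

(-1.9231,0); λ=-3 ⇒ h* = (25/13)/3 = 0.6410.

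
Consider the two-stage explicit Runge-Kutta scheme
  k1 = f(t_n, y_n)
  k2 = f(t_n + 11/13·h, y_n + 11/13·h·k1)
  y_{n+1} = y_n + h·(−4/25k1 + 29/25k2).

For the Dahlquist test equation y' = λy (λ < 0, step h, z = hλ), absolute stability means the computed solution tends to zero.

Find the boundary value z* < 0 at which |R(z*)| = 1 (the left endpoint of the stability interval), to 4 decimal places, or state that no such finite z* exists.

On y'=λy, z=hλ:
  k1=λy_n ⇒ h·k1=z·y_n;  k2=λ(1+11/13z)y_n ⇒ h·k2=z(1+11/13z)y_n
  y_{n+1}/y_n = 1 − 4/25z + 29/25z(1+11/13z) = 1 + z + 319/325z²
  so R(z) = 1 + z + 319/325z².

Solve |R(x)|<1 on ℝ⁻.
x=-1.25: |R|=1.2837
R=1: x+319/325x²=0 ⇒ x=−325/319=-1.0188; min R=1−1/(4·319/325)=0.7453>−1
Confirm numerically:
  x=-0.767: |R|=0.81043 <1
  x=-0.625: |R|=0.75841 <1
  x=-0.563: |R|=0.74812 <1
  x=-0.475: |R|=0.74646 <1
  x=-1.489: |R|=1.68719 >1
  x=-1.226: |R|=1.24933 >1
Stable set (-1.0188, 0).

z* = -1.0188.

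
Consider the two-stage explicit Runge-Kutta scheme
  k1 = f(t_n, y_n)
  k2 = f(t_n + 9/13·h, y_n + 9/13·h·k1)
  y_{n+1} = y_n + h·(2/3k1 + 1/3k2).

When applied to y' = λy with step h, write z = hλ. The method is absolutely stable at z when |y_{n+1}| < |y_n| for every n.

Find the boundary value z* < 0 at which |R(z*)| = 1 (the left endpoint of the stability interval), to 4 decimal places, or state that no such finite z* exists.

z* = -4.3333.

With y'=λy (z=hλ):
  k1=λy_n ⇒ h·k1=z·y_n;  k2=λ(1+9/13z)y_n ⇒ h·k2=z(1+9/13z)y_n
  y_{n+1}/y_n = 1 + 2/3z + 1/3z(1+9/13z) = 1 + z + 3/13z²
  ⇒ R(z) = 1 + z + 3/13z².

Need |R(x)|<1, x<0.
x=-0.34: |R|=0.6867
R=1: x+3/13x²=0 ⇒ x=−13/3=-4.3333; min R=1−1/(4·3/13)=-0.0833>−1
Confirm numerically:
  x=-3.767: |R|=0.50768 <1
  x=-3.109: |R|=0.12159 <1
  x=-2.879: |R|=0.03376 <1
  x=-1.976: |R|=0.07494 <1
  x=-4.719: |R|=1.41999 >1
  x=-4.647: |R|=1.33637 >1
  x=-4.602: |R|=1.28532 >1
Stable set (-4.3333, 0).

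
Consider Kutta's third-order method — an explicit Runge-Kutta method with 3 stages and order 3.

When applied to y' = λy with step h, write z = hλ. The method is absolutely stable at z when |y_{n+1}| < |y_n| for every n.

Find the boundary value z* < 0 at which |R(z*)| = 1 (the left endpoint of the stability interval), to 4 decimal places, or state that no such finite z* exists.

Set f=λy, z=hλ:
  order 3, 3-stage ⇒ R(z)=1+z+z^2/2+z^3/6
  (e.g. R(-0.68)=0.49879, |R|=0.49879)

Boundary: |R(x)|=1, x<0.
x=-0.68: |R|=0.4988
|R(-1.76)|=0.1198 |R(-1.43)|=0.1051 |R(-0.97)|=0.3483
Bisect:
  x_lo=-3.2871 |R|=2.8042  x_hi=-0.1358 |R|=0.8730
  mid=-1.71149 |R|=0.08244 →hi
  mid=-2.49931 |R|=0.97804 →hi
  mid=-2.89322 |R|=1.74425 →lo
  mid=-2.69626 |R|=1.32825 →lo
  mid=-2.59779 |R|=1.14540 →lo
  mid=-2.54855 |R|=1.05984 →lo
  mid=-2.52393 |R|=1.01848 →lo
  mid=-2.51162 |R|=0.99815 →hi
  mid=-2.51777 |R|=1.00829 →lo
  ...
  [-2.51277,-2.51258] ⇒ x*=-2.5127
So |R|<1 on (-2.5127, 0).

left endpoint -2.5127.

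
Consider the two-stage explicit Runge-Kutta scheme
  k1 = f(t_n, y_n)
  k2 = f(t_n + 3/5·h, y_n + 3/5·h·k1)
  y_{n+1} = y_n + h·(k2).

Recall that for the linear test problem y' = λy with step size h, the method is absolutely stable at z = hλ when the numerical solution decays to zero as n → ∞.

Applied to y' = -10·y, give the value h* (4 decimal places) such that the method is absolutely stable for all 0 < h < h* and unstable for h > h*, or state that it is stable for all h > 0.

On y'=λy, z=hλ:
  k1=λy_n ⇒ h·k1=z·y_n;  k2=λ(1+3/5z)y_n ⇒ h·k2=z(1+3/5z)y_n
  y_{n+1}/y_n = 1 + z(1+3/5z) = 1 + z + 3/5z²
  Hence R(z) = 1 + z + 3/5z².

Find x<0 with |R(x)|<1.
x=-0.96: |R|=0.5930
R=1: x+3/5x²=0 ⇒ x=−5/3=-1.6667; min R=1−1/(4·3/5)=0.5833>−1
Confirm numerically:
  x=-1.566: |R|=0.90541 <1
  x=-1.469: |R|=0.82578 <1
  x=-1.044: |R|=0.60996 <1
  x=-2.103: |R|=1.55057 >1
  x=-1.856: |R|=1.21084 >1
  x=-1.754: |R|=1.09191 >1
Stable set (-1.6667, 0).

(-1.6667,0); λ=-10 ⇒ h* = (5/3)/10 = 0.1667.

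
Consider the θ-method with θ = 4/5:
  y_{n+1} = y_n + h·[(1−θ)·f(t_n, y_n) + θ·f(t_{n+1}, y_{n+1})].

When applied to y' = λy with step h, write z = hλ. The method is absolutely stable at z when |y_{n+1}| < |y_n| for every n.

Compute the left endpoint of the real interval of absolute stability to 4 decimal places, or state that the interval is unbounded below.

unbounded; (−∞, 0).

Set f=λy, z=hλ:
  y_{n+1} = y_n + z·[1/5·y_n + 4/5·y_{n+1}] ⇒ (1 − 4/5z)y_{n+1} = (1 + 1/5z)y_n
  Hence R(z) = (1 + 1/5z)/(1 − 4/5z).

Need |R(x)|<1, x<0.
x=-0.37: |R|=0.7145
x=-2: |R|=0.2308
x=-10: |R|=0.1111
x=-100: |R|=0.2346
θ=4/5≥1/2 ⇒ |1+1/5x|<|1−4/5x| ∀x<0 ⇒ unbounded interval.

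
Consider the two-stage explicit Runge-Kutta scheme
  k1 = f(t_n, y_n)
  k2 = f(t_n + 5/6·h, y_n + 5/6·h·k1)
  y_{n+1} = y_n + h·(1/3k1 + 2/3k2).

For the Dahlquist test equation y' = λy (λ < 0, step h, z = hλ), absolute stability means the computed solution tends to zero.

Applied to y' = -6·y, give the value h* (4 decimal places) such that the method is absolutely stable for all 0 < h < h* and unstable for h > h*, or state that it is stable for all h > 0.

Test eqn y'=λy, z=hλ:
  k1=λy_n ⇒ h·k1=z·y_n;  k2=λ(1+5/6z)y_n ⇒ h·k2=z(1+5/6z)y_n
  y_{n+1}/y_n = 1 + 1/3z + 2/3z(1+5/6z) = 1 + z + 5/9z²
  so R(z) = 1 + z + 5/9z².

Boundary: |R(x)|=1, x<0.
x=-0.44: |R|=0.6676
R=1: x+5/9x²=0 ⇒ x=−9/5=-1.8000; min R=1−1/(4·5/9)=0.5500>−1
Confirm numerically:
  x=-1.559: |R|=0.79127 <1
  x=-0.942: |R|=0.55098 <1
  x=-0.792: |R|=0.55648 <1
  x=-2.121: |R|=1.37825 >1
  x=-1.865: |R|=1.06735 >1
So |R|<1 on (-1.8000, 0).

(-1.8000,0); λ=-6 ⇒ h* = (9/5)/6 = 0.3000.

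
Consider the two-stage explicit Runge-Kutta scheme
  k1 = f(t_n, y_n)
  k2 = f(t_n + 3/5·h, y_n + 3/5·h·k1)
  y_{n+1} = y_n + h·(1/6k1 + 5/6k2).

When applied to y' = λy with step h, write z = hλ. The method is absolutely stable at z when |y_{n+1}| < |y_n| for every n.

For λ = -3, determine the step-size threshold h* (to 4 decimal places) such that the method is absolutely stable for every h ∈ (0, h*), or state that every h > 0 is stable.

Set f=λy, z=hλ:
  k1=λy_n ⇒ h·k1=z·y_n;  k2=λ(1+3/5z)y_n ⇒ h·k2=z(1+3/5z)y_n
  y_{n+1}/y_n = 1 + 1/6z + 5/6z(1+3/5z) = 1 + z + 1/2z²
  R(z) = 1 + z + 1/2z².

Need |R(x)|<1, x<0.
x=-0.33: |R|=0.7245
R=1: x+1/2x²=0 ⇒ x=−2=-2.0000; min R=1−1/(4·1/2)=0.5000>−1
Confirm numerically:
  x=-1.683: |R|=0.73324 <1
  x=-1.195: |R|=0.51901 <1
  x=-1.178: |R|=0.51584 <1
  x=-0.953: |R|=0.50110 <1
  x=-2.546: |R|=1.69506 >1
  x=-2.489: |R|=1.60856 >1
  x=-2.385: |R|=1.45911 >1
Stable set (-2.0000, 0).

(-2.0000,0); λ=-3 ⇒ h* = (2)/3 = 0.6667.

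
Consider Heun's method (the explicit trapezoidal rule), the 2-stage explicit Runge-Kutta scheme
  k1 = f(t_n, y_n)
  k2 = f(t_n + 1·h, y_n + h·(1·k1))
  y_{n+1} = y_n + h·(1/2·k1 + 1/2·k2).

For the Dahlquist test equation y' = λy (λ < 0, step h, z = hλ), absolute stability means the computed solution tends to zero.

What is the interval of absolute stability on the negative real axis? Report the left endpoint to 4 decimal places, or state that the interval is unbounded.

On y'=λy, z=hλ:
  order 2, 2-stage ⇒ R(z)=1+z+z^2/2
  (e.g. R(-0.79)=0.52205, |R|=0.52205)

Solve |R(x)|<1 on ℝ⁻.
x=-0.79: |R|=0.5221
|R(-2.09)|=1.0940 |R(-1.61)|=0.6861 |R(-1.31)|=0.5481
Bisect:
  x_lo=-2.7835 |R|=2.0905  x_hi=-0.3092 |R|=0.7386
  mid=-1.54636 |R|=0.64926 →hi
  mid=-2.16495 |R|=1.17856 →lo
  mid=-1.85566 |R|=0.86607 →hi
  mid=-2.01030 |R|=1.01036 →lo
  mid=-1.93298 |R|=0.93523 →hi
  mid=-1.97164 |R|=0.97204 →hi
  mid=-1.99097 |R|=0.99101 →hi
  mid=-2.00064 |R|=1.00064 →lo
  ...
  [-2.00003,-1.99988] ⇒ x*=-2.0000
So |R|<1 on (-2.0000, 0).

z∈(-2.0000,0).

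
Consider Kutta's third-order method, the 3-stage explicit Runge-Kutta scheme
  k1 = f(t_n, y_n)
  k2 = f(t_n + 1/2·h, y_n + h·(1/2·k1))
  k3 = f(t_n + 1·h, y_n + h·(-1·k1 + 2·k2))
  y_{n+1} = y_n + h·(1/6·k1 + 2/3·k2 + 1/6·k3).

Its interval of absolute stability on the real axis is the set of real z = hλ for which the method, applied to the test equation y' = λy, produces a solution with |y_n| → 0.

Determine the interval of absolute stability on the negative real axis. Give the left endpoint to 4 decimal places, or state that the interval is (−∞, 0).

z∈(-2.5127,0).

Test eqn y'=λy, z=hλ:
  order 3, 3-stage ⇒ R(z)=1+z+z^2/2+z^3/6
  (e.g. R(-0.61)=0.53822, |R|=0.53822)

Find x<0 with |R(x)|<1.
x=-0.61: |R|=0.5382
|R(-2.91)|=1.7830 |R(-2.67)|=1.2779 |R(-1.03)|=0.3183
Bisect:
  x_lo=-3.3282 |R|=2.9340  x_hi=-0.1193 |R|=0.8875
  mid=-1.72375 |R|=0.09172 →hi
  mid=-2.52595 |R|=1.02185 →lo
  mid=-2.12485 |R|=0.46630 →hi
  mid=-2.32540 |R|=0.71742 →hi
  mid=-2.42568 |R|=0.86246 →hi
  mid=-2.47581 |R|=0.94030 →hi
  mid=-2.50088 |R|=0.98060 →hi
  mid=-2.51342 |R|=1.00110 →lo
  ...
  [-2.51283,-2.51263] ⇒ x*=-2.5127
Interval (-2.5127, 0).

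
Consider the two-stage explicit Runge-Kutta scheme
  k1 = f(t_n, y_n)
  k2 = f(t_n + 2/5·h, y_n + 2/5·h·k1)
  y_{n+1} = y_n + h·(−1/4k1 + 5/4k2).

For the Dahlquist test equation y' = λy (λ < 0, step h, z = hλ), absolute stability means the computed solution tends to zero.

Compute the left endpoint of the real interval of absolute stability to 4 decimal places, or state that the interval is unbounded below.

left endpoint -2.0000.

With y'=λy (z=hλ):
  k1=λy_n ⇒ h·k1=z·y_n;  k2=λ(1+2/5z)y_n ⇒ h·k2=z(1+2/5z)y_n
  y_{n+1}/y_n = 1 − 1/4z + 5/4z(1+2/5z) = 1 + z + 1/2z²
  Hence R(z) = 1 + z + 1/2z².

Solve |R(x)|<1 on ℝ⁻.
x=-1.72: |R|=0.7592
R=1: x+1/2x²=0 ⇒ x=−2=-2.0000; min R=1−1/(4·1/2)=0.5000>−1
Confirm numerically:
  x=-1.952: |R|=0.95315 <1
  x=-1.839: |R|=0.85196 <1
  x=-1.754: |R|=0.78426 <1
  x=-1.412: |R|=0.58487 <1
  x=-2.380: |R|=1.45220 >1
  x=-2.362: |R|=1.42752 >1
  x=-2.024: |R|=1.02429 >1
So |R|<1 on (-2.0000, 0).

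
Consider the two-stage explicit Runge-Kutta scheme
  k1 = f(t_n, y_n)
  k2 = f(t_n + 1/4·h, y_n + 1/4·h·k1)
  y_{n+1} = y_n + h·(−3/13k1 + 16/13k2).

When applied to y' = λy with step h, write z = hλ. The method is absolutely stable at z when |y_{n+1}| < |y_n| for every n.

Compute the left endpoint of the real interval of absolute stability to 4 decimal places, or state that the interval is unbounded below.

Set f=λy, z=hλ:
  k1=λy_n ⇒ h·k1=z·y_n;  k2=λ(1+1/4z)y_n ⇒ h·k2=z(1+1/4z)y_n
  y_{n+1}/y_n = 1 − 3/13z + 16/13z(1+1/4z) = 1 + z + 4/13z²
  so R(z) = 1 + z + 4/13z².

Need |R(x)|<1, x<0.
x=-1.67: |R|=0.1881
R=1: x+4/13x²=0 ⇒ x=−13/4=-3.2500; min R=1−1/(4·4/13)=0.1875>−1
Confirm numerically:
  x=-2.446: |R|=0.39490 <1
  x=-1.849: |R|=0.20294 <1
  x=-1.581: |R|=0.18810 <1
  x=-3.613: |R|=1.40354 >1
  x=-3.394: |R|=1.15038 >1
Stable set (-3.2500, 0).

left endpoint -3.2500.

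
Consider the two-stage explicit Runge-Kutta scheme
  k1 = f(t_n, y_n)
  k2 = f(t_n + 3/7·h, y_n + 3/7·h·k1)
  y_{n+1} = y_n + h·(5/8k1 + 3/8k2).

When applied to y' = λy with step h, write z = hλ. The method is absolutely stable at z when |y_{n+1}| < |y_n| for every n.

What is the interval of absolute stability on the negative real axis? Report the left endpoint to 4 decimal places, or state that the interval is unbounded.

On y'=λy, z=hλ:
  k1=λy_n ⇒ h·k1=z·y_n;  k2=λ(1+3/7z)y_n ⇒ h·k2=z(1+3/7z)y_n
  y_{n+1}/y_n = 1 + 5/8z + 3/8z(1+3/7z) = 1 + z + 9/56z²
  R(z) = 1 + z + 9/56z².

Boundary: |R(x)|=1, x<0.
x=-0.98: |R|=0.1744
R=1: x+9/56x²=0 ⇒ x=−56/9=-6.2222; min R=1−1/(4·9/56)=-0.5556>−1
Confirm numerically:
  x=-5.393: |R|=0.28129 <1
  x=-5.178: |R|=0.13102 <1
  x=-4.840: |R|=0.07517 <1
  x=-3.047: |R|=0.55489 <1
  x=-6.621: |R|=1.42434 >1
  x=-6.501: |R|=1.29127 >1
Interval (-6.2222, 0).

(-6.2222, 0).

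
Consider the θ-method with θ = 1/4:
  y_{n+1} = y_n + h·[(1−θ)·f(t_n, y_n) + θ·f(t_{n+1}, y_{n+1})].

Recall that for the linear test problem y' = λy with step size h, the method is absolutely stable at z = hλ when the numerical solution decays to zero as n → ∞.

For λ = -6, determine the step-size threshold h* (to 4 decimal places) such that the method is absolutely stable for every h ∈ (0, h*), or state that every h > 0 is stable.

(-4.0000,0); λ=-6 ⇒ h* = (4)/6 = 0.6667.

Test eqn y'=λy, z=hλ:
  y_{n+1} = y_n + z·[3/4·y_n + 1/4·y_{n+1}] ⇒ (1 − 1/4z)y_{n+1} = (1 + 3/4z)y_n
  so R(z) = (1 + 3/4z)/(1 − 1/4z).

Find x<0 with |R(x)|<1.
x=-1.27: |R|=0.0361
R=−1: 1+3/4x = −1+1/4x ⇒ -1/2x=2 ⇒ x=2/(-1/2)=-4.0000
Confirm numerically:
  x=-3.896: |R|=0.97366 <1
  x=-3.646: |R|=0.90740 <1
  x=-3.405: |R|=0.83930 <1
  x=-2.946: |R|=0.69652 <1
  x=-4.488: |R|=1.11499 >1
  x=-4.124: |R|=1.03053 >1
Stable set (-4.0000, 0).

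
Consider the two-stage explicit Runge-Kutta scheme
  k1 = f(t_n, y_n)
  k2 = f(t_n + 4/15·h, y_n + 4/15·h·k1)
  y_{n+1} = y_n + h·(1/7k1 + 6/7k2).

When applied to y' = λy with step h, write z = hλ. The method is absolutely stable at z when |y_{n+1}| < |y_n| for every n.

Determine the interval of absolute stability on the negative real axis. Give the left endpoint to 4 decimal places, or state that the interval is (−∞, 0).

On y'=λy, z=hλ:
  k1=λy_n ⇒ h·k1=z·y_n;  k2=λ(1+4/15z)y_n ⇒ h·k2=z(1+4/15z)y_n
  y_{n+1}/y_n = 1 + 1/7z + 6/7z(1+4/15z) = 1 + z + 8/35z²
  ⇒ R(z) = 1 + z + 8/35z².

Need |R(x)|<1, x<0.
x=-1.16: |R|=0.1476
R=1: x+8/35x²=0 ⇒ x=−35/8=-4.3750; min R=1−1/(4·8/35)=-0.0938>−1
Confirm numerically:
  x=-3.934: |R|=0.60345 <1
  x=-3.659: |R|=0.40118 <1
  x=-2.852: |R|=0.00718 <1
  x=-1.789: |R|=0.05745 <1
  x=-4.938: |R|=1.63545 >1
  x=-4.736: |R|=1.39079 >1
  x=-4.538: |R|=1.16907 >1
Stable set (-4.3750, 0).

z∈(-4.3750,0).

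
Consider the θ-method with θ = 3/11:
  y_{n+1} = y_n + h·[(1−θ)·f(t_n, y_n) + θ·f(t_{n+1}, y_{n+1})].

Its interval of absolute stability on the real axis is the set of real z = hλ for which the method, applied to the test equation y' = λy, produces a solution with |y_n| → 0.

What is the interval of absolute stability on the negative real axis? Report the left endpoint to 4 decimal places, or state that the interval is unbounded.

(-4.4000, 0).

Test eqn y'=λy, z=hλ:
  y_{n+1} = y_n + z·[8/11·y_n + 3/11·y_{n+1}] ⇒ (1 − 3/11z)y_{n+1} = (1 + 8/11z)y_n
  ⇒ R(z) = (1 + 8/11z)/(1 − 3/11z).

Find x<0 with |R(x)|<1.
x=-1.73: |R|=0.1754
R=−1: 1+8/11x = −1+3/11x ⇒ -5/11x=2 ⇒ x=2/(-5/11)=-4.4000
Confirm numerically:
  x=-4.180: |R|=0.95327 <1
  x=-2.275: |R|=0.40393 <1
  x=-2.263: |R|=0.39935 <1
  x=-2.094: |R|=0.33283 <1
  x=-4.869: |R|=1.09158 >1
  x=-4.521: |R|=1.02463 >1
Stable set (-4.4000, 0).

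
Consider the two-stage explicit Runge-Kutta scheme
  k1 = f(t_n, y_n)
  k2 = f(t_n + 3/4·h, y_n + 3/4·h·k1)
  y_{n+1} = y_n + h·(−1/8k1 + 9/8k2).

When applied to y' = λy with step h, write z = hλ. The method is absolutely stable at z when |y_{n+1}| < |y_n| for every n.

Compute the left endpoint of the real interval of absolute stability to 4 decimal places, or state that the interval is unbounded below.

z* = -1.1852.

With y'=λy (z=hλ):
  k1=λy_n ⇒ h·k1=z·y_n;  k2=λ(1+3/4z)y_n ⇒ h·k2=z(1+3/4z)y_n
  y_{n+1}/y_n = 1 − 1/8z + 9/8z(1+3/4z) = 1 + z + 27/32z²
  R(z) = 1 + z + 27/32z².

Find x<0 with |R(x)|<1.
x=-1.26: |R|=1.0795
R=1: x+27/32x²=0 ⇒ x=−32/27=-1.1852; min R=1−1/(4·27/32)=0.7037>−1
Confirm numerically:
  x=-1.003: |R|=0.84582 <1
  x=-0.808: |R|=0.74285 <1
  x=-0.612: |R|=0.70402 <1
  x=-0.590: |R|=0.70371 <1
  x=-1.450: |R|=1.32398 >1
  x=-1.231: |R|=1.04759 >1
  x=-1.216: |R|=1.03162 >1
So |R|<1 on (-1.1852, 0).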